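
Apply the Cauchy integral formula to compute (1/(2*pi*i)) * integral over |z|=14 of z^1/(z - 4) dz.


Step 1: f(z) = z^1, a = 4 is inside |z| = 14
Step 2: By Cauchy integral formula: (1/(2pi*i)) * integral = f(a)
Step 3: f(4) = 4^1 = 4

4


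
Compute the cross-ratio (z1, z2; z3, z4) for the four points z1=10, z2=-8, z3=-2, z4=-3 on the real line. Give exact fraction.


Step 1: (z1-z3)(z2-z4) = 12 * (-5) = -60
Step 2: (z1-z4)(z2-z3) = 13 * (-6) = -78
Step 3: Cross-ratio = 60/78 = 10/13

10/13


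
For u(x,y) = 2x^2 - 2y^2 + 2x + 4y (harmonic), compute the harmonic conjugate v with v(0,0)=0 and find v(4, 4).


Step 1: v_x = -u_y = 4y - 4
Step 2: v_y = u_x = 4x + 2
Step 3: v = 4xy - 4x + 2y + C
Step 4: v(0,0) = 0 => C = 0
Step 5: v(4, 4) = 56

56


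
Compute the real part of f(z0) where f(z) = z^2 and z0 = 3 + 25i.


Step 1: z0 = 3 + 25i
Step 2: z0^2 = 3^2 - 25^2 + 150i
Step 3: real part = 9 - 625 = -616

-616


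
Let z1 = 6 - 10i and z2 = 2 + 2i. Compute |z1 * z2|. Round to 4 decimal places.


Step 1: |z1| = sqrt(6^2 + (-10)^2) = sqrt(136)
Step 2: |z2| = sqrt(2^2 + 2^2) = sqrt(8)
Step 3: |z1*z2| = |z1|*|z2| = sqrt(136) * sqrt(8) = sqrt(136 * 8) = sqrt(1088)
Step 4: = 32.9848

32.9848


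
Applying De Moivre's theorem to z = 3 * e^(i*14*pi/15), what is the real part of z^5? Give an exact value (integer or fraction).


Step 1: By De Moivre's theorem, z^5 = 3^5 * e^(i*5*14*pi/15) = 243 * (cos(14*pi/3) + i*sin(14*pi/3))
Step 2: |z|^5 = 3^5 = 243
Step 3: Reduce the angle mod 2*pi: 14*pi/3 - 4*pi = 2*pi/3
Step 4: cos(2*pi/3) = -1/2
Step 5: Re(z^5) = 243 * (-1/2) = -243/2

-243/2


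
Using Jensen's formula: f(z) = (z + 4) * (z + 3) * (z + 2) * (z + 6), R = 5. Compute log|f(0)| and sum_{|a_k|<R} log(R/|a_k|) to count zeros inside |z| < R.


Jensen's formula: (1/2pi)*integral log|f(Re^it)|dt = log|f(0)| + sum_{|a_k|<R} log(R/|a_k|)
Step 1: f(0) = 4 * 3 * 2 * 6 = 144
Step 2: log|f(0)| = log|-4| + log|-3| + log|-2| + log|-6| = 4.9698
Step 3: Zeros inside |z| < 5: -4, -3, -2
Step 4: Jensen sum = log(5/4) + log(5/3) + log(5/2) = 1.6503
Step 5: n(R) = number of terms in the Jensen sum = count of zeros inside |z| < 5 = 3

3


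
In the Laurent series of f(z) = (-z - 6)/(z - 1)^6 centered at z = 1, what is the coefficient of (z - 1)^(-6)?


Step 1: Write the numerator in powers of (z - 1): -z - 6 = -(z - 1) + (-1*1 - 6) = -(z - 1) - 7
Step 2: Divide by (z - 1)^6: f(z) = -7(z - 1)^(-6) - (z - 1)^(-5)
Step 3: This finite sum is the Laurent series of f about z = 1.
Step 4: Coefficient of (z - 1)^(-6) = -1*1 - 6 = -7

-7


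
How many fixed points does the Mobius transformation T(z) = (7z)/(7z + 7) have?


Step 1: Fixed points satisfy T(z) = z
Step 2: 7z^2 = 0
Step 3: Discriminant = 0^2 - 4*7*0 = 0
Step 4: Number of fixed points = 1

1


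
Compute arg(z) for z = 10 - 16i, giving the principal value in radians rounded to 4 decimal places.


Step 1: z = 10 - 16i
Step 2: arg(z) = atan2(-16, 10)
Step 3: arg(z) = -1.0122

-1.0122


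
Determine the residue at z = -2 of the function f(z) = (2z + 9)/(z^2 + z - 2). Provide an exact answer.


Step 1: Q(z) = z^2 + z - 2 = (z + 2)(z - 1)
Step 2: Q'(z) = 2z + 1
Step 3: Q'(-2) = -3, P(-2) = 5
Step 4: Res = P(-2)/Q'(-2) = 5/(-3) = -5/3

-5/3


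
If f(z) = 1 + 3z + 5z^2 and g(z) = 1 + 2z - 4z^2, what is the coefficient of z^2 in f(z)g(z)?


Step 1: z^2 term in f*g comes from: (1)*(-4z^2) + (3z)*(2z) + (5z^2)*(1)
Step 2: = -4 + 6 + 5
Step 3: = 7

7


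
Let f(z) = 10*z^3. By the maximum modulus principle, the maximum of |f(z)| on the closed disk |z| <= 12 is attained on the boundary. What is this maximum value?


Step 1: On |z| = 12, |f(z)| = 10 * |z|^3 = 10 * 12^3
Step 2: By maximum modulus principle, maximum is on boundary.
Step 3: Maximum = 10 * 1728 = 17280

17280


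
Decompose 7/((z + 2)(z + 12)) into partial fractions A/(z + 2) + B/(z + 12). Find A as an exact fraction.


Step 1: Multiply both sides by (z + 2) and set z = -2
Step 2: A = 7 / (-2 + 12)
Step 3: A = 7 / 10
Step 4: A = 7/10

7/10


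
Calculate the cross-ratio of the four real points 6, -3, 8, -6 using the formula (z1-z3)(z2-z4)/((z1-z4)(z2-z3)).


Step 1: (z1-z3)(z2-z4) = (-2) * 3 = -6
Step 2: (z1-z4)(z2-z3) = 12 * (-11) = -132
Step 3: Cross-ratio = 6/132 = 1/22

1/22


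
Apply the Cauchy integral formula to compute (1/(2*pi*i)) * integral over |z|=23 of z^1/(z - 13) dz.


Step 1: f(z) = z^1, a = 13 is inside |z| = 23
Step 2: By Cauchy integral formula: (1/(2pi*i)) * integral = f(a)
Step 3: f(13) = 13^1 = 13

13


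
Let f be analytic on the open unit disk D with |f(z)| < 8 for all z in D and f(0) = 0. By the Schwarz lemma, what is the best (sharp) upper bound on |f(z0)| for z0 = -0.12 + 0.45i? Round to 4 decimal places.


Step 1: g = f/8 maps D -> D with g(0) = 0, so by the Schwarz lemma |g(z)| <= |z|, i.e. |f(z)| <= 8|z|; this is sharp (f(z) = 8z).
Step 2: |z0|^2 = (-0.12)^2 + 0.45^2 = 0.2169
Step 3: |z0| = sqrt(0.2169) = 0.465725
Step 4: Best bound = 8 * |z0| = 8 * 0.465725 = 3.7258

3.7258


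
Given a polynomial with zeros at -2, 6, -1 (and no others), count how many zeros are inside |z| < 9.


Step 1: Check each root:
  z = -2: |-2| = 2 < 9
  z = 6: |6| = 6 < 9
  z = -1: |-1| = 1 < 9
Step 2: Count = 3

3


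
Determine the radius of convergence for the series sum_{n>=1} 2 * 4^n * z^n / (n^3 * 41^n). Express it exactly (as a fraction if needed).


Step 1: General term a_n = 2 * 4^n / (n^3 * 41^n)
Step 2: By the root test, |a_n|^(1/n) = 2^(1/n) * 4 / (n^(3/n) * 41) -> 4/41 as n -> infinity (since 2^(1/n) -> 1 and n^(3/n) -> 1)
Step 3: R = 1/lim|a_n|^(1/n) = 41/4

41/4


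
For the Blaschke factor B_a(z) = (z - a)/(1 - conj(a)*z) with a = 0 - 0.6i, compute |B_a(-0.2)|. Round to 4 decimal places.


Step 1: Numerator z0 - a = -0.2 - (0 - 0.6i) = -0.2 + 0.6i
Step 2: Denominator 1 - conj(a)*z0 = 1 - (0 + 0.6i)*(-0.2) = 1 + 0.12i
Step 3: |z0 - a|^2 = (-0.2)^2 + 0.6^2 = 0.4; |1 - conj(a)*z0|^2 = 1^2 + 0.12^2 = 1.0144
Step 4: |B_a(-0.2)| = sqrt(0.4 / 1.0144) = sqrt(0.394322)
Step 5: = 0.628

0.628


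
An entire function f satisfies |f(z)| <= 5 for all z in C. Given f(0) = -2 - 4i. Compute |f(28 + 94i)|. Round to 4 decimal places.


Step 1: By Liouville's theorem, a bounded entire function is constant.
Step 2: f(z) = f(0) = -2 - 4i for all z.
Step 3: |f(w)| = |-2 - 4i| = sqrt(4 + 16)
Step 4: = 4.4721

4.4721


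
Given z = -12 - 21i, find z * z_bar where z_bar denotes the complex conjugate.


Step 1: conj(z) = -12 + 21i
Step 2: z * conj(z) = (-12)^2 + (-21)^2
Step 3: = 144 + 441 = 585

585


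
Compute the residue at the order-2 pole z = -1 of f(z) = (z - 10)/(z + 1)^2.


Step 1: Pole of order 2 at z = -1
Step 2: Res = lim d/dz [(z + 1)^2 * f(z)] as z -> -1
Step 3: (z + 1)^2 * f(z) = z - 10
Step 4: d/dz[z - 10] = 1

1


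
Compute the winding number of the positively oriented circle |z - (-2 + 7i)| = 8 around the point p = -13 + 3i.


Step 1: Center c = (-2, 7), radius = 8
Step 2: |p - c|^2 = (-11)^2 + (-4)^2 = 137
Step 3: r^2 = 64
Step 4: |p-c| > r so winding number = 0

0


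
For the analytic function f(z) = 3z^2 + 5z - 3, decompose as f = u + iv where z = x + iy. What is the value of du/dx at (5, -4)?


Step 1: f(z) = 3(x+iy)^2 + 5(x+iy) - 3
Step 2: u = 3(x^2 - y^2) + 5x - 3
Step 3: u_x = 6x + 5
Step 4: At (5, -4): u_x = 30 + 5 = 35

35


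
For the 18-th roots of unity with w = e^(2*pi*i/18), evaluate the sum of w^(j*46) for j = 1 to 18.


Step 1: The sum sum_{j=1}^{n} w^(k*j) equals n if n | k, else 0.
Step 2: Here n = 18, k = 46
Step 3: Does n divide k? 18 | 46 -> False
Step 4: Sum = 0

0


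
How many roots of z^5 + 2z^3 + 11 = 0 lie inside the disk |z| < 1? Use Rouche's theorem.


Step 1: On |z| = 1 the three terms have sizes |z^5| = 1^5 = 1, |2z^3| = 2*1^3 = 2, |11| = 11
Step 2: The dominant term is g(z) = 11; let h(z) = z^5 + 2z^3 so f = g + h
Step 3: On |z| = 1: |g| = 11 and |h| <= 1 + 2 = 3
Step 4: Since 11 > 3, |h| < |g| on |z| = 1, so by Rouche f has the same number of zeros as g inside |z| < 1
Step 5: g(z) = 11 is a nonzero constant with no zeros inside |z| < 1. Answer = 0

0


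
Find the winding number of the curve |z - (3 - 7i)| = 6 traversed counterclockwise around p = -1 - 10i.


Step 1: Center c = (3, -7), radius = 6
Step 2: |p - c|^2 = (-4)^2 + (-3)^2 = 25
Step 3: r^2 = 36
Step 4: |p-c| < r so winding number = 1

1


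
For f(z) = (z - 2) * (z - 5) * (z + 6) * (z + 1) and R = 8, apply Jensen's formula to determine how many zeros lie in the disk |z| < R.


Jensen's formula: (1/2pi)*integral log|f(Re^it)|dt = log|f(0)| + sum_{|a_k|<R} log(R/|a_k|)
Step 1: f(0) = (-2) * (-5) * 6 * 1 = 60
Step 2: log|f(0)| = log|2| + log|5| + log|-6| + log|-1| = 4.0943
Step 3: Zeros inside |z| < 8: 2, 5, -6, -1
Step 4: Jensen sum = log(8/2) + log(8/5) + log(8/6) + log(8/1) = 4.2234
Step 5: n(R) = number of terms in the Jensen sum = count of zeros inside |z| < 8 = 4

4


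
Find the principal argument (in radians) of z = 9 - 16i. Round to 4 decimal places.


Step 1: z = 9 - 16i
Step 2: arg(z) = atan2(-16, 9)
Step 3: arg(z) = -1.0584

-1.0584


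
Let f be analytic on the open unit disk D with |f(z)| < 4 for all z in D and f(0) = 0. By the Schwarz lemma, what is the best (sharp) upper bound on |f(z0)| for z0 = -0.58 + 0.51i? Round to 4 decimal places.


Step 1: g = f/4 maps D -> D with g(0) = 0, so by the Schwarz lemma |g(z)| <= |z|, i.e. |f(z)| <= 4|z|; this is sharp (f(z) = 4z).
Step 2: |z0|^2 = (-0.58)^2 + 0.51^2 = 0.5965
Step 3: |z0| = sqrt(0.5965) = 0.772334
Step 4: Best bound = 4 * |z0| = 4 * 0.772334 = 3.0893

3.0893


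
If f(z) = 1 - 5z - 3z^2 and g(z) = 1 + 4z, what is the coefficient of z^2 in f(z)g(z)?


Step 1: z^2 term in f*g comes from: (1)*(0) + (-5z)*(4z) + (-3z^2)*(1)
Step 2: = 0 - 20 - 3
Step 3: = -23

-23


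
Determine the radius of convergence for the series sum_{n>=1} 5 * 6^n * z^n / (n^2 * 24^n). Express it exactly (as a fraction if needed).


Step 1: General term a_n = 5 * 6^n / (n^2 * 24^n)
Step 2: By the root test, |a_n|^(1/n) = 5^(1/n) * 6 / (n^(2/n) * 24) -> 6/24 as n -> infinity (since 5^(1/n) -> 1 and n^(2/n) -> 1)
Step 3: R = 1/lim|a_n|^(1/n) = 24/6 = 4

4


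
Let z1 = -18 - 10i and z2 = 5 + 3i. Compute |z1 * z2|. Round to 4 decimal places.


Step 1: |z1| = sqrt((-18)^2 + (-10)^2) = sqrt(424)
Step 2: |z2| = sqrt(5^2 + 3^2) = sqrt(34)
Step 3: |z1*z2| = |z1|*|z2| = sqrt(424) * sqrt(34) = sqrt(424 * 34) = sqrt(14416)
Step 4: = 120.0666

120.0666


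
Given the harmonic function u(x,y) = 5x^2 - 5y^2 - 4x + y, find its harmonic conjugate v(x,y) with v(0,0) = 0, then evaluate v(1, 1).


Step 1: v_x = -u_y = 10y - 1
Step 2: v_y = u_x = 10x - 4
Step 3: v = 10xy - x - 4y + C
Step 4: v(0,0) = 0 => C = 0
Step 5: v(1, 1) = 5

5


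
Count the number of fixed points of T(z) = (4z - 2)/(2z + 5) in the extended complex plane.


Step 1: Fixed points satisfy T(z) = z
Step 2: 2z^2 + z + 2 = 0
Step 3: Discriminant = 1^2 - 4*2*2 = -15
Step 4: Number of fixed points = 2

2


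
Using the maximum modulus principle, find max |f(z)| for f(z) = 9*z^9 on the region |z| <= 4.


Step 1: On |z| = 4, |f(z)| = 9 * |z|^9 = 9 * 4^9
Step 2: By maximum modulus principle, maximum is on boundary.
Step 3: Maximum = 9 * 262144 = 2359296

2359296


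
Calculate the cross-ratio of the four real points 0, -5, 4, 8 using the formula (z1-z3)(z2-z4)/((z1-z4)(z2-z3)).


Step 1: (z1-z3)(z2-z4) = (-4) * (-13) = 52
Step 2: (z1-z4)(z2-z3) = (-8) * (-9) = 72
Step 3: Cross-ratio = 52/72 = 13/18

13/18


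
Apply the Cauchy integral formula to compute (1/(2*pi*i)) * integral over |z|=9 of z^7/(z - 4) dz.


Step 1: f(z) = z^7, a = 4 is inside |z| = 9
Step 2: By Cauchy integral formula: (1/(2pi*i)) * integral = f(a)
Step 3: f(4) = 4^7 = 16384

16384


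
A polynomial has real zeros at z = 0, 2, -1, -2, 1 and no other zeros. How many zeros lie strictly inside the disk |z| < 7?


Step 1: Check each root:
  z = 0: |0| = 0 < 7
  z = 2: |2| = 2 < 7
  z = -1: |-1| = 1 < 7
  z = -2: |-2| = 2 < 7
  z = 1: |1| = 1 < 7
Step 2: Count = 5

5


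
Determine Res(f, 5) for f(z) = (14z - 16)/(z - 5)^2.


Step 1: Pole of order 2 at z = 5
Step 2: Res = lim d/dz [(z - 5)^2 * f(z)] as z -> 5
Step 3: (z - 5)^2 * f(z) = 14z - 16
Step 4: d/dz[14z - 16] = 14

14


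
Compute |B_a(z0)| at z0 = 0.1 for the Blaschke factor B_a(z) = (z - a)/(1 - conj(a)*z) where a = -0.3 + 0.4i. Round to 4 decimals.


Step 1: Numerator z0 - a = 0.1 - (-0.3 + 0.4i) = 0.4 - 0.4i
Step 2: Denominator 1 - conj(a)*z0 = 1 - (-0.3 - 0.4i)*0.1 = 1.03 + 0.04i
Step 3: |z0 - a|^2 = 0.4^2 + (-0.4)^2 = 0.32; |1 - conj(a)*z0|^2 = 1.03^2 + 0.04^2 = 1.0625
Step 4: |B_a(0.1)| = sqrt(0.32 / 1.0625) = sqrt(0.301176)
Step 5: = 0.5488

0.5488


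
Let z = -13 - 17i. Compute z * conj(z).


Step 1: conj(z) = -13 + 17i
Step 2: z * conj(z) = (-13)^2 + (-17)^2
Step 3: = 169 + 289 = 458

458


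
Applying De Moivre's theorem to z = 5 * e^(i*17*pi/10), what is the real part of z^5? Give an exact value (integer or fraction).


Step 1: By De Moivre's theorem, z^5 = 5^5 * e^(i*5*17*pi/10) = 3125 * (cos(17*pi/2) + i*sin(17*pi/2))
Step 2: |z|^5 = 5^5 = 3125
Step 3: Reduce the angle mod 2*pi: 17*pi/2 - 8*pi = pi/2
Step 4: cos(pi/2) = 0
Step 5: Re(z^5) = 3125 * 0 = 0

0


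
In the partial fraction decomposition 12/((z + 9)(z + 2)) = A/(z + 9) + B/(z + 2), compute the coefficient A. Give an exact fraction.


Step 1: Multiply both sides by (z + 9) and set z = -9
Step 2: A = 12 / (-9 + 2)
Step 3: A = 12 / (-7)
Step 4: A = -12/7

-12/7


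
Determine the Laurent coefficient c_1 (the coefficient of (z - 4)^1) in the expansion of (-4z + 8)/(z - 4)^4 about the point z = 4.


Step 1: Write the numerator in powers of (z - 4): -4z + 8 = -4(z - 4) + (-4*4 + 8) = -4(z - 4) - 8
Step 2: Divide by (z - 4)^4: f(z) = -8(z - 4)^(-4) - 4(z - 4)^(-3)
Step 3: This finite sum is the Laurent series of f about z = 4.
Step 4: Only the powers -4 and -3 appear, so the coefficient of (z - 4)^1 = 0

0


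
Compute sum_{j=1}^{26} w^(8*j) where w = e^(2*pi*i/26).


Step 1: The sum sum_{j=1}^{n} w^(k*j) equals n if n | k, else 0.
Step 2: Here n = 26, k = 8
Step 3: Does n divide k? 26 | 8 -> False
Step 4: Sum = 0

0


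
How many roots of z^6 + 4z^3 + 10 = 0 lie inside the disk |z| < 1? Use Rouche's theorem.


Step 1: On |z| = 1 the three terms have sizes |z^6| = 1^6 = 1, |4z^3| = 4*1^3 = 4, |10| = 10
Step 2: The dominant term is g(z) = 10; let h(z) = z^6 + 4z^3 so f = g + h
Step 3: On |z| = 1: |g| = 10 and |h| <= 1 + 4 = 5
Step 4: Since 10 > 5, |h| < |g| on |z| = 1, so by Rouche f has the same number of zeros as g inside |z| < 1
Step 5: g(z) = 10 is a nonzero constant with no zeros inside |z| < 1. Answer = 0

0


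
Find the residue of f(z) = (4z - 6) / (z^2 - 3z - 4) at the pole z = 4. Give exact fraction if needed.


Step 1: Q(z) = z^2 - 3z - 4 = (z - 4)(z + 1)
Step 2: Q'(z) = 2z - 3
Step 3: Q'(4) = 5, P(4) = 10
Step 4: Res = P(4)/Q'(4) = 10/5 = 2

2


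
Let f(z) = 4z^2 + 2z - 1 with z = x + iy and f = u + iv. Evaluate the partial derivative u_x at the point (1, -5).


Step 1: f(z) = 4(x+iy)^2 + 2(x+iy) - 1
Step 2: u = 4(x^2 - y^2) + 2x - 1
Step 3: u_x = 8x + 2
Step 4: At (1, -5): u_x = 8 + 2 = 10

10


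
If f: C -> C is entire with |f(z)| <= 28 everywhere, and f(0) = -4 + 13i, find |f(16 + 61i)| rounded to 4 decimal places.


Step 1: By Liouville's theorem, a bounded entire function is constant.
Step 2: f(z) = f(0) = -4 + 13i for all z.
Step 3: |f(w)| = |-4 + 13i| = sqrt(16 + 169)
Step 4: = 13.6015

13.6015


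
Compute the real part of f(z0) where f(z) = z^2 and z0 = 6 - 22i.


Step 1: z0 = 6 - 22i
Step 2: z0^2 = 6^2 - (-22)^2 - 264i
Step 3: real part = 36 - 484 = -448

-448


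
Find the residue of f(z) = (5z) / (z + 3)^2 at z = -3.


Step 1: Pole of order 2 at z = -3
Step 2: Res = lim d/dz [(z + 3)^2 * f(z)] as z -> -3
Step 3: (z + 3)^2 * f(z) = 5z
Step 4: d/dz[5z] = 5

5


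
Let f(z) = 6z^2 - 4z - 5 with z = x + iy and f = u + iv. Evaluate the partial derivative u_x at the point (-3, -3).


Step 1: f(z) = 6(x+iy)^2 - 4(x+iy) - 5
Step 2: u = 6(x^2 - y^2) - 4x - 5
Step 3: u_x = 12x - 4
Step 4: At (-3, -3): u_x = -36 - 4 = -40

-40


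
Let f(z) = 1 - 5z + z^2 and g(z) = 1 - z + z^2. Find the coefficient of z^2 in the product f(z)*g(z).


Step 1: z^2 term in f*g comes from: (1)*(z^2) + (-5z)*(-z) + (z^2)*(1)
Step 2: = 1 + 5 + 1
Step 3: = 7

7


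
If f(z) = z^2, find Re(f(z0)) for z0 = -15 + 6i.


Step 1: z0 = -15 + 6i
Step 2: z0^2 = (-15)^2 - 6^2 - 180i
Step 3: real part = 225 - 36 = 189

189


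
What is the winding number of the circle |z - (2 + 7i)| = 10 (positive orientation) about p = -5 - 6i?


Step 1: Center c = (2, 7), radius = 10
Step 2: |p - c|^2 = (-7)^2 + (-13)^2 = 218
Step 3: r^2 = 100
Step 4: |p-c| > r so winding number = 0

0


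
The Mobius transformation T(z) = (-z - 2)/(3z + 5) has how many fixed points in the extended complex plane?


Step 1: Fixed points satisfy T(z) = z
Step 2: 3z^2 + 6z + 2 = 0
Step 3: Discriminant = 6^2 - 4*3*2 = 12
Step 4: Number of fixed points = 2

2


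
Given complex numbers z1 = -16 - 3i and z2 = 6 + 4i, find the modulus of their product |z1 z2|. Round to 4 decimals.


Step 1: |z1| = sqrt((-16)^2 + (-3)^2) = sqrt(265)
Step 2: |z2| = sqrt(6^2 + 4^2) = sqrt(52)
Step 3: |z1*z2| = |z1|*|z2| = sqrt(265) * sqrt(52) = sqrt(265 * 52) = sqrt(13780)
Step 4: = 117.3882

117.3882


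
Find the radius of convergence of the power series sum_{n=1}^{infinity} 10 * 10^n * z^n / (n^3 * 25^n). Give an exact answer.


Step 1: General term a_n = 10 * 10^n / (n^3 * 25^n)
Step 2: By the root test, |a_n|^(1/n) = 10^(1/n) * 10 / (n^(3/n) * 25) -> 10/25 as n -> infinity (since 10^(1/n) -> 1 and n^(3/n) -> 1)
Step 3: R = 1/lim|a_n|^(1/n) = 25/10 = 5/2

5/2


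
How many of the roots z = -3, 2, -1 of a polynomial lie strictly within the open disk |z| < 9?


Step 1: Check each root:
  z = -3: |-3| = 3 < 9
  z = 2: |2| = 2 < 9
  z = -1: |-1| = 1 < 9
Step 2: Count = 3

3


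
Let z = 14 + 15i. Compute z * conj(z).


Step 1: conj(z) = 14 - 15i
Step 2: z * conj(z) = 14^2 + 15^2
Step 3: = 196 + 225 = 421

421


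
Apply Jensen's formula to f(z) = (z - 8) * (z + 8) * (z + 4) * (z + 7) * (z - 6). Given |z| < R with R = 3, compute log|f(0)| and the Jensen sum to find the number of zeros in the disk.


Jensen's formula: (1/2pi)*integral log|f(Re^it)|dt = log|f(0)| + sum_{|a_k|<R} log(R/|a_k|)
Step 1: f(0) = (-8) * 8 * 4 * 7 * (-6) = 10752
Step 2: log|f(0)| = log|8| + log|-8| + log|-4| + log|-7| + log|6| = 9.2828
Step 3: Zeros inside |z| < 3: none
Step 4: Jensen sum = (empty sum) = 0
Step 5: n(R) = number of terms in the Jensen sum = count of zeros inside |z| < 3 = 0

0


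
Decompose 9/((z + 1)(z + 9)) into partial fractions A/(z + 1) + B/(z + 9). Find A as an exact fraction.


Step 1: Multiply both sides by (z + 1) and set z = -1
Step 2: A = 9 / (-1 + 9)
Step 3: A = 9 / 8
Step 4: A = 9/8

9/8


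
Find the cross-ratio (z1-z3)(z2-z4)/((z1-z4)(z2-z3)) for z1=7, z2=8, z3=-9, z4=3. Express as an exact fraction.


Step 1: (z1-z3)(z2-z4) = 16 * 5 = 80
Step 2: (z1-z4)(z2-z3) = 4 * 17 = 68
Step 3: Cross-ratio = 80/68 = 20/17

20/17


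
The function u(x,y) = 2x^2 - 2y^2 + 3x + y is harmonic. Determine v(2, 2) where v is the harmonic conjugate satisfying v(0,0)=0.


Step 1: v_x = -u_y = 4y - 1
Step 2: v_y = u_x = 4x + 3
Step 3: v = 4xy - x + 3y + C
Step 4: v(0,0) = 0 => C = 0
Step 5: v(2, 2) = 20

20


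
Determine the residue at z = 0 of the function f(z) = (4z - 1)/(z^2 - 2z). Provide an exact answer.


Step 1: Q(z) = z^2 - 2z = (z)(z - 2)
Step 2: Q'(z) = 2z - 2
Step 3: Q'(0) = -2, P(0) = -1
Step 4: Res = P(0)/Q'(0) = -1/(-2) = 1/2

1/2


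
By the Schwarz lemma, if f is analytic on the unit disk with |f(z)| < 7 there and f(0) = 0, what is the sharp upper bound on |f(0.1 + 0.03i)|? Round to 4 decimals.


Step 1: g = f/7 maps D -> D with g(0) = 0, so by the Schwarz lemma |g(z)| <= |z|, i.e. |f(z)| <= 7|z|; this is sharp (f(z) = 7z).
Step 2: |z0|^2 = 0.1^2 + 0.03^2 = 0.0109
Step 3: |z0| = sqrt(0.0109) = 0.104403
Step 4: Best bound = 7 * |z0| = 7 * 0.104403 = 0.7308

0.7308


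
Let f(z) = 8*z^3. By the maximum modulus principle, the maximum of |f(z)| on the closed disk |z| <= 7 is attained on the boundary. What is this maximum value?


Step 1: On |z| = 7, |f(z)| = 8 * |z|^3 = 8 * 7^3
Step 2: By maximum modulus principle, maximum is on boundary.
Step 3: Maximum = 8 * 343 = 2744

2744


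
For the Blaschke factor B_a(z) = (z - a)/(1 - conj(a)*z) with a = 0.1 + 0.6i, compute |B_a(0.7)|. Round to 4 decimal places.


Step 1: Numerator z0 - a = 0.7 - (0.1 + 0.6i) = 0.6 - 0.6i
Step 2: Denominator 1 - conj(a)*z0 = 1 - (0.1 - 0.6i)*0.7 = 0.93 + 0.42i
Step 3: |z0 - a|^2 = 0.6^2 + (-0.6)^2 = 0.72; |1 - conj(a)*z0|^2 = 0.93^2 + 0.42^2 = 1.0413
Step 4: |B_a(0.7)| = sqrt(0.72 / 1.0413) = sqrt(0.691443)
Step 5: = 0.8315

0.8315


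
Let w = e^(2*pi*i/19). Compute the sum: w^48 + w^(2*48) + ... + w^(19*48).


Step 1: The sum sum_{j=1}^{n} w^(k*j) equals n if n | k, else 0.
Step 2: Here n = 19, k = 48
Step 3: Does n divide k? 19 | 48 -> False
Step 4: Sum = 0

0


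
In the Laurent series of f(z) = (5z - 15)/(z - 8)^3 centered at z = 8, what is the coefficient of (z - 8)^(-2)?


Step 1: Write the numerator in powers of (z - 8): 5z - 15 = 5(z - 8) + (5*8 - 15) = 5(z - 8) + 25
Step 2: Divide by (z - 8)^3: f(z) = 25(z - 8)^(-3) + 5(z - 8)^(-2)
Step 3: This finite sum is the Laurent series of f about z = 8.
Step 4: Coefficient of (z - 8)^(-2) = coefficient of (z - 8) in the re-centred numerator = 5

5


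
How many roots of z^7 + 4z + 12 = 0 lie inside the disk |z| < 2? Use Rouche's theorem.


Step 1: On |z| = 2 the three terms have sizes |z^7| = 2^7 = 128, |4z| = 4*2 = 8, |12| = 12
Step 2: The dominant term is g(z) = z^7; let h(z) = 4z + 12 so f = g + h
Step 3: On |z| = 2: |g| = 128 and |h| <= 8 + 12 = 20
Step 4: Since 128 > 20, |h| < |g| on |z| = 2, so by Rouche f has the same number of zeros as g inside |z| < 2
Step 5: g(z) = z^7 has 7 zeros (all at the origin) inside |z| < 2. Answer = 7

7


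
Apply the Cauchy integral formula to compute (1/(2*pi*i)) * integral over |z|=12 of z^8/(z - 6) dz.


Step 1: f(z) = z^8, a = 6 is inside |z| = 12
Step 2: By Cauchy integral formula: (1/(2pi*i)) * integral = f(a)
Step 3: f(6) = 6^8 = 1679616

1679616


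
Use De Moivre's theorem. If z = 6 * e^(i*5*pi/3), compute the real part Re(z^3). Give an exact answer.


Step 1: By De Moivre's theorem, z^3 = 6^3 * e^(i*3*5*pi/3) = 216 * (cos(5*pi) + i*sin(5*pi))
Step 2: |z|^3 = 6^3 = 216
Step 3: Reduce the angle mod 2*pi: 5*pi - 4*pi = pi
Step 4: cos(pi) = -1
Step 5: Re(z^3) = 216 * (-1) = -216

-216


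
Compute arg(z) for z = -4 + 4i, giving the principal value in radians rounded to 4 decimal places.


Step 1: z = -4 + 4i
Step 2: arg(z) = atan2(4, -4)
Step 3: arg(z) = 2.3562

2.3562


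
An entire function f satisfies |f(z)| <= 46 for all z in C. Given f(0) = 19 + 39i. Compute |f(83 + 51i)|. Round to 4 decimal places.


Step 1: By Liouville's theorem, a bounded entire function is constant.
Step 2: f(z) = f(0) = 19 + 39i for all z.
Step 3: |f(w)| = |19 + 39i| = sqrt(361 + 1521)
Step 4: = 43.382

43.382


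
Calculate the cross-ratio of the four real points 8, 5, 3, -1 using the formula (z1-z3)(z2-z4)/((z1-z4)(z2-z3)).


Step 1: (z1-z3)(z2-z4) = 5 * 6 = 30
Step 2: (z1-z4)(z2-z3) = 9 * 2 = 18
Step 3: Cross-ratio = 30/18 = 5/3

5/3


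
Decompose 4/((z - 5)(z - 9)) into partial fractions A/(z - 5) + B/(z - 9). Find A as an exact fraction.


Step 1: Multiply both sides by (z - 5) and set z = 5
Step 2: A = 4 / (5 - 9)
Step 3: A = 4 / (-4)
Step 4: A = -1

-1


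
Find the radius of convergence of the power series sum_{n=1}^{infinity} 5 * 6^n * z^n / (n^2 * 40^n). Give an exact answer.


Step 1: General term a_n = 5 * 6^n / (n^2 * 40^n)
Step 2: By the root test, |a_n|^(1/n) = 5^(1/n) * 6 / (n^(2/n) * 40) -> 6/40 as n -> infinity (since 5^(1/n) -> 1 and n^(2/n) -> 1)
Step 3: R = 1/lim|a_n|^(1/n) = 40/6 = 20/3

20/3


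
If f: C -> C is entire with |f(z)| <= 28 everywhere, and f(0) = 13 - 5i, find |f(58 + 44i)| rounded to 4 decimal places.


Step 1: By Liouville's theorem, a bounded entire function is constant.
Step 2: f(z) = f(0) = 13 - 5i for all z.
Step 3: |f(w)| = |13 - 5i| = sqrt(169 + 25)
Step 4: = 13.9284

13.9284


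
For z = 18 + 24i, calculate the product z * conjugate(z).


Step 1: conj(z) = 18 - 24i
Step 2: z * conj(z) = 18^2 + 24^2
Step 3: = 324 + 576 = 900

900


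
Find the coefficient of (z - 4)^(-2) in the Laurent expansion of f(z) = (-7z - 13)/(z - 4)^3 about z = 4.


Step 1: Write the numerator in powers of (z - 4): -7z - 13 = -7(z - 4) + (-7*4 - 13) = -7(z - 4) - 41
Step 2: Divide by (z - 4)^3: f(z) = -41(z - 4)^(-3) - 7(z - 4)^(-2)
Step 3: This finite sum is the Laurent series of f about z = 4.
Step 4: Coefficient of (z - 4)^(-2) = coefficient of (z - 4) in the re-centred numerator = -7

-7


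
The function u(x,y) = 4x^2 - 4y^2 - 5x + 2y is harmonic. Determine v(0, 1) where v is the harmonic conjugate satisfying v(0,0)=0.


Step 1: v_x = -u_y = 8y - 2
Step 2: v_y = u_x = 8x - 5
Step 3: v = 8xy - 2x - 5y + C
Step 4: v(0,0) = 0 => C = 0
Step 5: v(0, 1) = -5

-5


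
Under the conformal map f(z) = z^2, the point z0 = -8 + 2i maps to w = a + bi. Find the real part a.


Step 1: z0 = -8 + 2i
Step 2: z0^2 = (-8)^2 - 2^2 - 32i
Step 3: real part = 64 - 4 = 60

60


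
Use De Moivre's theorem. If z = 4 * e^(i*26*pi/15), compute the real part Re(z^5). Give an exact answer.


Step 1: By De Moivre's theorem, z^5 = 4^5 * e^(i*5*26*pi/15) = 1024 * (cos(26*pi/3) + i*sin(26*pi/3))
Step 2: |z|^5 = 4^5 = 1024
Step 3: Reduce the angle mod 2*pi: 26*pi/3 - 8*pi = 2*pi/3
Step 4: cos(2*pi/3) = -1/2
Step 5: Re(z^5) = 1024 * (-1/2) = -512

-512


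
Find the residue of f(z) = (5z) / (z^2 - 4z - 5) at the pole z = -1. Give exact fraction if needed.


Step 1: Q(z) = z^2 - 4z - 5 = (z + 1)(z - 5)
Step 2: Q'(z) = 2z - 4
Step 3: Q'(-1) = -6, P(-1) = -5
Step 4: Res = P(-1)/Q'(-1) = -5/(-6) = 5/6

5/6


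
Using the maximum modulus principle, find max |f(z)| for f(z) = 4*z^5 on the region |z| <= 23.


Step 1: On |z| = 23, |f(z)| = 4 * |z|^5 = 4 * 23^5
Step 2: By maximum modulus principle, maximum is on boundary.
Step 3: Maximum = 4 * 6436343 = 25745372

25745372


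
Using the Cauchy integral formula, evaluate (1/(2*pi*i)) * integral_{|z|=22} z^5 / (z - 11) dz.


Step 1: f(z) = z^5, a = 11 is inside |z| = 22
Step 2: By Cauchy integral formula: (1/(2pi*i)) * integral = f(a)
Step 3: f(11) = 11^5 = 161051

161051


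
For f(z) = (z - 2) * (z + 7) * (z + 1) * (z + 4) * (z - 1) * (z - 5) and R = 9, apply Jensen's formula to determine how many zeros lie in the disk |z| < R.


Jensen's formula: (1/2pi)*integral log|f(Re^it)|dt = log|f(0)| + sum_{|a_k|<R} log(R/|a_k|)
Step 1: f(0) = (-2) * 7 * 1 * 4 * (-1) * (-5) = -280
Step 2: log|f(0)| = log|2| + log|-7| + log|-1| + log|-4| + log|1| + log|5| = 5.6348
Step 3: Zeros inside |z| < 9: 2, -7, -1, -4, 1, 5
Step 4: Jensen sum = log(9/2) + log(9/7) + log(9/1) + log(9/4) + log(9/1) + log(9/5) = 7.5486
Step 5: n(R) = number of terms in the Jensen sum = count of zeros inside |z| < 9 = 6

6


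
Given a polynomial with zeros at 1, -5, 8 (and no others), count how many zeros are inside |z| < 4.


Step 1: Check each root:
  z = 1: |1| = 1 < 4
  z = -5: |-5| = 5 >= 4
  z = 8: |8| = 8 >= 4
Step 2: Count = 1

1


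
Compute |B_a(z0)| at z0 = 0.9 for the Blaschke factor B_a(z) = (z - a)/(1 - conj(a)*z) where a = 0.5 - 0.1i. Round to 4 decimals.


Step 1: Numerator z0 - a = 0.9 - (0.5 - 0.1i) = 0.4 + 0.1i
Step 2: Denominator 1 - conj(a)*z0 = 1 - (0.5 + 0.1i)*0.9 = 0.55 - 0.09i
Step 3: |z0 - a|^2 = 0.4^2 + 0.1^2 = 0.17; |1 - conj(a)*z0|^2 = 0.55^2 + (-0.09)^2 = 0.3106
Step 4: |B_a(0.9)| = sqrt(0.17 / 0.3106) = sqrt(0.547328)
Step 5: = 0.7398

0.7398


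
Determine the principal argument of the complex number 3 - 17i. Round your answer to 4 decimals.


Step 1: z = 3 - 17i
Step 2: arg(z) = atan2(-17, 3)
Step 3: arg(z) = -1.3961

-1.3961


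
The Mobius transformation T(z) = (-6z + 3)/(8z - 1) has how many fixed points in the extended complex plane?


Step 1: Fixed points satisfy T(z) = z
Step 2: 8z^2 + 5z - 3 = 0
Step 3: Discriminant = 5^2 - 4*8*(-3) = 121
Step 4: Number of fixed points = 2

2


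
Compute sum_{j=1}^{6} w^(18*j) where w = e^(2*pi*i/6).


Step 1: The sum sum_{j=1}^{n} w^(k*j) equals n if n | k, else 0.
Step 2: Here n = 6, k = 18
Step 3: Does n divide k? 6 | 18 -> True
Step 4: Sum = 6

6


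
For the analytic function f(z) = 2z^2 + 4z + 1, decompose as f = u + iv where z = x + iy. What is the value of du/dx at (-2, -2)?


Step 1: f(z) = 2(x+iy)^2 + 4(x+iy) + 1
Step 2: u = 2(x^2 - y^2) + 4x + 1
Step 3: u_x = 4x + 4
Step 4: At (-2, -2): u_x = -8 + 4 = -4

-4


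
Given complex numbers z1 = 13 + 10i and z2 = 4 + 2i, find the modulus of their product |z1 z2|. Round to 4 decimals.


Step 1: |z1| = sqrt(13^2 + 10^2) = sqrt(269)
Step 2: |z2| = sqrt(4^2 + 2^2) = sqrt(20)
Step 3: |z1*z2| = |z1|*|z2| = sqrt(269) * sqrt(20) = sqrt(269 * 20) = sqrt(5380)
Step 4: = 73.3485

73.3485


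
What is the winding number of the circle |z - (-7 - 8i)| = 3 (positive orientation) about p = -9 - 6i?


Step 1: Center c = (-7, -8), radius = 3
Step 2: |p - c|^2 = (-2)^2 + 2^2 = 8
Step 3: r^2 = 9
Step 4: |p-c| < r so winding number = 1

1


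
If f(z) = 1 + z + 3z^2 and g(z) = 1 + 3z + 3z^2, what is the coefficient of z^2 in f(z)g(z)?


Step 1: z^2 term in f*g comes from: (1)*(3z^2) + (z)*(3z) + (3z^2)*(1)
Step 2: = 3 + 3 + 3
Step 3: = 9

9


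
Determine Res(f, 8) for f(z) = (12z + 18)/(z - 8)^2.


Step 1: Pole of order 2 at z = 8
Step 2: Res = lim d/dz [(z - 8)^2 * f(z)] as z -> 8
Step 3: (z - 8)^2 * f(z) = 12z + 18
Step 4: d/dz[12z + 18] = 12

12


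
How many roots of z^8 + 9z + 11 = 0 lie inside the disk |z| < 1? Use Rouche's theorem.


Step 1: On |z| = 1 the three terms have sizes |z^8| = 1^8 = 1, |9z| = 9*1 = 9, |11| = 11
Step 2: The dominant term is g(z) = 11; let h(z) = z^8 + 9z so f = g + h
Step 3: On |z| = 1: |g| = 11 and |h| <= 1 + 9 = 10
Step 4: Since 11 > 10, |h| < |g| on |z| = 1, so by Rouche f has the same number of zeros as g inside |z| < 1
Step 5: g(z) = 11 is a nonzero constant with no zeros inside |z| < 1. Answer = 0

0


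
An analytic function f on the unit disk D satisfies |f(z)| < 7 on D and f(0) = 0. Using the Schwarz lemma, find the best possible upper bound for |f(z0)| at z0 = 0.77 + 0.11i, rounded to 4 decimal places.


Step 1: g = f/7 maps D -> D with g(0) = 0, so by the Schwarz lemma |g(z)| <= |z|, i.e. |f(z)| <= 7|z|; this is sharp (f(z) = 7z).
Step 2: |z0|^2 = 0.77^2 + 0.11^2 = 0.605
Step 3: |z0| = sqrt(0.605) = 0.777817
Step 4: Best bound = 7 * |z0| = 7 * 0.777817 = 5.4447

5.4447


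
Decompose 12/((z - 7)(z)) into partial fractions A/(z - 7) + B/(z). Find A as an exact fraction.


Step 1: Multiply both sides by (z - 7) and set z = 7
Step 2: A = 12 / (7 - 0)
Step 3: A = 12 / 7
Step 4: A = 12/7

12/7


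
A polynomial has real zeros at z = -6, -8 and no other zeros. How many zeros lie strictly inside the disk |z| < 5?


Step 1: Check each root:
  z = -6: |-6| = 6 >= 5
  z = -8: |-8| = 8 >= 5
Step 2: Count = 0

0


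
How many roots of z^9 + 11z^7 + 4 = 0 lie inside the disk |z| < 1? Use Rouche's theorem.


Step 1: On |z| = 1 the three terms have sizes |z^9| = 1^9 = 1, |11z^7| = 11*1^7 = 11, |4| = 4
Step 2: The dominant term is g(z) = 11z^7; let h(z) = z^9 + 4 so f = g + h
Step 3: On |z| = 1: |g| = 11 and |h| <= 1 + 4 = 5
Step 4: Since 11 > 5, |h| < |g| on |z| = 1, so by Rouche f has the same number of zeros as g inside |z| < 1
Step 5: g(z) = 11z^7 has 7 zeros (at the origin, multiplicity 7) inside |z| < 1. Answer = 7

7


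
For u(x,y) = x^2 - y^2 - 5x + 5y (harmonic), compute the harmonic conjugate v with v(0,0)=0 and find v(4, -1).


Step 1: v_x = -u_y = 2y - 5
Step 2: v_y = u_x = 2x - 5
Step 3: v = 2xy - 5x - 5y + C
Step 4: v(0,0) = 0 => C = 0
Step 5: v(4, -1) = -23

-23


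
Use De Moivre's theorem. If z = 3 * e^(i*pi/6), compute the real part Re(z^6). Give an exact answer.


Step 1: By De Moivre's theorem, z^6 = 3^6 * e^(i*6*pi/6) = 729 * (cos(pi) + i*sin(pi))
Step 2: |z|^6 = 3^6 = 729
Step 3: The angle pi already lies in [0, 2*pi)
Step 4: cos(pi) = -1
Step 5: Re(z^6) = 729 * (-1) = -729

-729


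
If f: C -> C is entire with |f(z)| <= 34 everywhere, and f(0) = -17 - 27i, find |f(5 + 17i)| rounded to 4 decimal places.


Step 1: By Liouville's theorem, a bounded entire function is constant.
Step 2: f(z) = f(0) = -17 - 27i for all z.
Step 3: |f(w)| = |-17 - 27i| = sqrt(289 + 729)
Step 4: = 31.9061

31.9061


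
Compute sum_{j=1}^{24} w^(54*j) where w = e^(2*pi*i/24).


Step 1: The sum sum_{j=1}^{n} w^(k*j) equals n if n | k, else 0.
Step 2: Here n = 24, k = 54
Step 3: Does n divide k? 24 | 54 -> False
Step 4: Sum = 0

0


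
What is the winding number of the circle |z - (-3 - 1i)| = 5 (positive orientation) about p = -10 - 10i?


Step 1: Center c = (-3, -1), radius = 5
Step 2: |p - c|^2 = (-7)^2 + (-9)^2 = 130
Step 3: r^2 = 25
Step 4: |p-c| > r so winding number = 0

0


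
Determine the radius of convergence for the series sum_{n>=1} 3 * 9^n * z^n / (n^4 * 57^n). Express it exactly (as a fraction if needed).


Step 1: General term a_n = 3 * 9^n / (n^4 * 57^n)
Step 2: By the root test, |a_n|^(1/n) = 3^(1/n) * 9 / (n^(4/n) * 57) -> 9/57 as n -> infinity (since 3^(1/n) -> 1 and n^(4/n) -> 1)
Step 3: R = 1/lim|a_n|^(1/n) = 57/9 = 19/3

19/3


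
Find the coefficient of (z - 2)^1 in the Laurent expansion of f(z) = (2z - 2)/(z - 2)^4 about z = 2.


Step 1: Write the numerator in powers of (z - 2): 2z - 2 = 2(z - 2) + (2*2 - 2) = 2(z - 2) + 2
Step 2: Divide by (z - 2)^4: f(z) = 2(z - 2)^(-4) + 2(z - 2)^(-3)
Step 3: This finite sum is the Laurent series of f about z = 2.
Step 4: Only the powers -4 and -3 appear, so the coefficient of (z - 2)^1 = 0

0


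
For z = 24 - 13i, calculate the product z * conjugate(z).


Step 1: conj(z) = 24 + 13i
Step 2: z * conj(z) = 24^2 + (-13)^2
Step 3: = 576 + 169 = 745

745


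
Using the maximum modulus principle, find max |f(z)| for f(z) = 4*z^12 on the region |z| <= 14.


Step 1: On |z| = 14, |f(z)| = 4 * |z|^12 = 4 * 14^12
Step 2: By maximum modulus principle, maximum is on boundary.
Step 3: Maximum = 4 * 56693912375296 = 226775649501184

226775649501184


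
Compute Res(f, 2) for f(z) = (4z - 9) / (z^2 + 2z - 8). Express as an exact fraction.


Step 1: Q(z) = z^2 + 2z - 8 = (z - 2)(z + 4)
Step 2: Q'(z) = 2z + 2
Step 3: Q'(2) = 6, P(2) = -1
Step 4: Res = P(2)/Q'(2) = -1/6 = -1/6

-1/6


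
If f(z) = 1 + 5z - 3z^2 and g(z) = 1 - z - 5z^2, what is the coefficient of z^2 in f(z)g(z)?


Step 1: z^2 term in f*g comes from: (1)*(-5z^2) + (5z)*(-z) + (-3z^2)*(1)
Step 2: = -5 - 5 - 3
Step 3: = -13

-13


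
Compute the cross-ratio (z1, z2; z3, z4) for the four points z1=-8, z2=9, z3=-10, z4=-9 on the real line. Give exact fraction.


Step 1: (z1-z3)(z2-z4) = 2 * 18 = 36
Step 2: (z1-z4)(z2-z3) = 1 * 19 = 19
Step 3: Cross-ratio = 36/19 = 36/19

36/19


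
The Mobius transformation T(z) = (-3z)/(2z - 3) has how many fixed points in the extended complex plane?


Step 1: Fixed points satisfy T(z) = z
Step 2: 2z^2 = 0
Step 3: Discriminant = 0^2 - 4*2*0 = 0
Step 4: Number of fixed points = 1

1


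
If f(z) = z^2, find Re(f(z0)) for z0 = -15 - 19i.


Step 1: z0 = -15 - 19i
Step 2: z0^2 = (-15)^2 - (-19)^2 + 570i
Step 3: real part = 225 - 361 = -136

-136


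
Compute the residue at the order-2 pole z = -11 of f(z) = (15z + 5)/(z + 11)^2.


Step 1: Pole of order 2 at z = -11
Step 2: Res = lim d/dz [(z + 11)^2 * f(z)] as z -> -11
Step 3: (z + 11)^2 * f(z) = 15z + 5
Step 4: d/dz[15z + 5] = 15

15


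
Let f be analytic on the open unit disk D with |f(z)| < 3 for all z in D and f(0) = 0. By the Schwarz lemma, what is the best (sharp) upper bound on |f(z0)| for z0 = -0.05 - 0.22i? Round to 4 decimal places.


Step 1: g = f/3 maps D -> D with g(0) = 0, so by the Schwarz lemma |g(z)| <= |z|, i.e. |f(z)| <= 3|z|; this is sharp (f(z) = 3z).
Step 2: |z0|^2 = (-0.05)^2 + (-0.22)^2 = 0.0509
Step 3: |z0| = sqrt(0.0509) = 0.22561
Step 4: Best bound = 3 * |z0| = 3 * 0.22561 = 0.6768

0.6768


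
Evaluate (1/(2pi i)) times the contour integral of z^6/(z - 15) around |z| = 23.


Step 1: f(z) = z^6, a = 15 is inside |z| = 23
Step 2: By Cauchy integral formula: (1/(2pi*i)) * integral = f(a)
Step 3: f(15) = 15^6 = 11390625

11390625


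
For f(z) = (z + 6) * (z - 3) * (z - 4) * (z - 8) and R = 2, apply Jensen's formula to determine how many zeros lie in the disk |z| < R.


Jensen's formula: (1/2pi)*integral log|f(Re^it)|dt = log|f(0)| + sum_{|a_k|<R} log(R/|a_k|)
Step 1: f(0) = 6 * (-3) * (-4) * (-8) = -576
Step 2: log|f(0)| = log|-6| + log|3| + log|4| + log|8| = 6.3561
Step 3: Zeros inside |z| < 2: none
Step 4: Jensen sum = (empty sum) = 0
Step 5: n(R) = number of terms in the Jensen sum = count of zeros inside |z| < 2 = 0

0


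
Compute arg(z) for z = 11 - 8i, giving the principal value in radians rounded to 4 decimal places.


Step 1: z = 11 - 8i
Step 2: arg(z) = atan2(-8, 11)
Step 3: arg(z) = -0.6288

-0.6288


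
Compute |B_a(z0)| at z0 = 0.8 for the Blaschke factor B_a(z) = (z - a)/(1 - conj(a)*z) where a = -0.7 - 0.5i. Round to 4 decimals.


Step 1: Numerator z0 - a = 0.8 - (-0.7 - 0.5i) = 1.5 + 0.5i
Step 2: Denominator 1 - conj(a)*z0 = 1 - (-0.7 + 0.5i)*0.8 = 1.56 - 0.4i
Step 3: |z0 - a|^2 = 1.5^2 + 0.5^2 = 2.5; |1 - conj(a)*z0|^2 = 1.56^2 + (-0.4)^2 = 2.5936
Step 4: |B_a(0.8)| = sqrt(2.5 / 2.5936) = sqrt(0.963911)
Step 5: = 0.9818

0.9818


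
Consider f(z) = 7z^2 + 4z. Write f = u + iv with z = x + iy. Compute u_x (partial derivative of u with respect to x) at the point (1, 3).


Step 1: f(z) = 7(x+iy)^2 + 4(x+iy) + 0
Step 2: u = 7(x^2 - y^2) + 4x + 0
Step 3: u_x = 14x + 4
Step 4: At (1, 3): u_x = 14 + 4 = 18

18


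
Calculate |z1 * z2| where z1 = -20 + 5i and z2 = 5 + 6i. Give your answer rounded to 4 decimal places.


Step 1: |z1| = sqrt((-20)^2 + 5^2) = sqrt(425)
Step 2: |z2| = sqrt(5^2 + 6^2) = sqrt(61)
Step 3: |z1*z2| = |z1|*|z2| = sqrt(425) * sqrt(61) = sqrt(425 * 61) = sqrt(25925)
Step 4: = 161.0124

161.0124


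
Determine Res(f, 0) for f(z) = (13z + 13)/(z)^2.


Step 1: Pole of order 2 at z = 0
Step 2: Res = lim d/dz [(z)^2 * f(z)] as z -> 0
Step 3: (z)^2 * f(z) = 13z + 13
Step 4: d/dz[13z + 13] = 13

13


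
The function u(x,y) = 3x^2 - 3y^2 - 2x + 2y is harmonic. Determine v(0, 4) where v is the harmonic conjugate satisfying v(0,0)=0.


Step 1: v_x = -u_y = 6y - 2
Step 2: v_y = u_x = 6x - 2
Step 3: v = 6xy - 2x - 2y + C
Step 4: v(0,0) = 0 => C = 0
Step 5: v(0, 4) = -8

-8


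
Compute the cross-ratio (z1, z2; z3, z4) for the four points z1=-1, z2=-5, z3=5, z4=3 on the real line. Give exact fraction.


Step 1: (z1-z3)(z2-z4) = (-6) * (-8) = 48
Step 2: (z1-z4)(z2-z3) = (-4) * (-10) = 40
Step 3: Cross-ratio = 48/40 = 6/5

6/5


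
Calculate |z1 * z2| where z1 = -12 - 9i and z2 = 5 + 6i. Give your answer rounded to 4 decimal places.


Step 1: |z1| = sqrt((-12)^2 + (-9)^2) = sqrt(225)
Step 2: |z2| = sqrt(5^2 + 6^2) = sqrt(61)
Step 3: |z1*z2| = |z1|*|z2| = sqrt(225) * sqrt(61) = sqrt(225 * 61) = sqrt(13725)
Step 4: = 117.1537

117.1537


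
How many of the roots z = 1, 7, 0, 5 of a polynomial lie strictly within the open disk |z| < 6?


Step 1: Check each root:
  z = 1: |1| = 1 < 6
  z = 7: |7| = 7 >= 6
  z = 0: |0| = 0 < 6
  z = 5: |5| = 5 < 6
Step 2: Count = 3

3


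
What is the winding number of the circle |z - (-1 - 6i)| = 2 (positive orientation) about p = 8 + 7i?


Step 1: Center c = (-1, -6), radius = 2
Step 2: |p - c|^2 = 9^2 + 13^2 = 250
Step 3: r^2 = 4
Step 4: |p-c| > r so winding number = 0

0
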